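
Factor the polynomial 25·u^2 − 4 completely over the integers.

Need a pair with product 25·(−4) = −100 and sum 0: that's −10 and 10.
Split the middle term: 25·u^2 − 10·u + 10·u − 4 = 5·u·(5·u − 2) + 2·(5·u − 2).

(5·u + 2)·(5·u − 2)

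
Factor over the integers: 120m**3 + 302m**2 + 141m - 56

(4m - 1)(5m + 8)(6m + 7)

Testing divisors of the constant over divisors of the leading coefficient, m = -7/6 is a root, giving the factor (6m + 7) and quotient 20m**2 + 27m - 8.
The remaining quadratic factors as (5m + 8)(4m - 1).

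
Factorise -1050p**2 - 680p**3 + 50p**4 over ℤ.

Pull out the common factor 10p**2, then factor the remaining trinomial.

10p**2(5p + 7)(p - 15)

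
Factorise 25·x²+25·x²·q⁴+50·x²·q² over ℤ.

25·x²·(q²+1)²

Factor out 25·x² first: what remains is q⁴+2·q²+1.
Recognize a perfect-square trinomial with the parts q² and 1.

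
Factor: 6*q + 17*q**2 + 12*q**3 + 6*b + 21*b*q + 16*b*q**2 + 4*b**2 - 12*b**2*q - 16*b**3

-(4*b + 3*q + 2)*(4*b - 4*q - 3)*(b + q)

Group: b*(-16*b**2 + 4*b*q + 4*b + 12*q**2 + 17*q + 6) + q*(-16*b**2 + 4*b*q + 4*b + 12*q**2 + 17*q + 6); both groups contain (-16*b**2 + 4*b*q + 4*b + 12*q**2 + 17*q + 6), so (b + q) is a factor with cofactor -16*b**2 + 4*b*q + 4*b + 12*q**2 + 17*q + 6.
The cofactor groups again: -16*b**2 + 4*b*q + 4*b + 12*q**2 + 17*q + 6 = -4*b*(4*b - 4*q - 3) + (-3*q - 2)*(4*b - 4*q - 3); both groups contain (4*b - 4*q - 3), giving -(4*b + 3*q + 2)*(4*b - 4*q - 3).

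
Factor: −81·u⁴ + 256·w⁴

(4·w − 3·u)·(4·w + 3·u)·(16·w² + 9·u²)

Write as (16·w²)² − (9·u²)², then factor 16·w² − 9·u² once more.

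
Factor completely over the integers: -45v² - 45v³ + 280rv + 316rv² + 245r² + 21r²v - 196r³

Group: 7r(-28r² + 39rv + 35r - 5v² - 5v) + 9v(-28r² + 39rv + 35r - 5v² - 5v); both groups contain (-28r² + 39rv + 35r - 5v² - 5v), so (7r + 9v) is a factor with cofactor -28r² + 39rv + 35r - 5v² - 5v.
The cofactor groups again: -28r² + 39rv + 35r - 5v² - 5v = -7r(4r - 5v - 5) + v(4r - 5v - 5); both groups contain (4r - 5v - 5), giving -(7r - v)(4r - 5v - 5).

-(4r - 5v - 5)(7r + 9v)(7r - v)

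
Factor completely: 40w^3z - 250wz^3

10wz(2w + 5z)(2w - 5z)

Factor out 10wz, leaving 4w^2 - 25z^2, which is a difference of two squares.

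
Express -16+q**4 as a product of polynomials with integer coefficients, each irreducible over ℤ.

(q)⁴ − (2)⁴ = ((q)² − (2)²)((q)² + (2)²); the first factor splits again, the second (q**2+4) is irreducible.

(q+2)(q-2)(q**2+4)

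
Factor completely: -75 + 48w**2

Pull out the common factor 3; 16w**2 - 25 is a difference of squares.

3(4w + 5)(4w - 5)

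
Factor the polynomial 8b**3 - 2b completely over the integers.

2b(2b + 1)(2b - 1)

Every term has a factor of 2b. Then 4b**2 - 1 = (2b)² − (1)².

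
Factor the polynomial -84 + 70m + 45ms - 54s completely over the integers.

Group as (45ms + 70m) + (-54s - 84) = 5m(9s + 14) - 6(9s + 14).
Both groups share the factor (9s + 14).

(5m - 6)(9s + 14)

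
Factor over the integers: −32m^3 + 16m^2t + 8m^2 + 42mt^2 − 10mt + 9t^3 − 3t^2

−(2m − 3t)(4m + 3t − 1)(4m + t)

Group: 2m(−16m^2 − 16mt + 4m − 3t^2 + t) − 3t(−16m^2 − 16mt + 4m − 3t^2 + t); both groups contain (−16m^2 − 16mt + 4m − 3t^2 + t), so (2m − 3t) is a factor with cofactor −16m^2 − 16mt + 4m − 3t^2 + t.
The cofactor groups again: −16m^2 − 16mt + 4m − 3t^2 + t = −4m(4m + t) + (−3t + 1)(4m + t); both groups contain (4m + t), giving −(4m + 3t − 1)(4m + t).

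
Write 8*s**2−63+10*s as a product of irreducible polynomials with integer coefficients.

Need a pair with product 8·(−63) = −504 and sum 10: that's −18 and 28.
Split the middle term: 8*s**2−18*s + 28*s−63 = 2*s*(4*s−9) + 7*(4*s−9).

(2*s+7)*(4*s−9)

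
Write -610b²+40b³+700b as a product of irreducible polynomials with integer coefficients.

10b(4b-5)(b-14)

Pull out the common factor 10b, then factor the remaining trinomial.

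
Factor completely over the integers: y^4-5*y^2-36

Substitute u = y^2 to get a quadratic in u, then factor.
y^2+4 is irreducible over ℤ (sum of squares).
y^2-9 is a difference of squares.

(y+3)*(y-3)*(y^2+4)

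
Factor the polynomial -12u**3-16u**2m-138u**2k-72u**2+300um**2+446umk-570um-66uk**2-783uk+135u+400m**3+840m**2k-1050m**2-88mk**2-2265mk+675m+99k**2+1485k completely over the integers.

Group: 2u(-6u**2-38um-66uk+9u-40m**2-88mk+45m+99k) + (-10m+k+15)(-6u**2-38um-66uk+9u-40m**2-88mk+45m+99k); both groups contain (-6u**2-38um-66uk+9u-40m**2-88mk+45m+99k), so (2u-10m+k+15) is a factor with cofactor -6u**2-38um-66uk+9u-40m**2-88mk+45m+99k.
The cofactor groups again: -6u**2-38um-66uk+9u-40m**2-88mk+45m+99k = -6u(u+5m+11k) + (-8m+9)(u+5m+11k); both groups contain (u+5m+11k), giving -(6u+8m-9)(u+5m+11k).

-(u+5m+11k)(6u+8m-9)(2u-10m+k+15)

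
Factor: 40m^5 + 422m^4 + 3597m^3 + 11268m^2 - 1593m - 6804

Among the possible rational roots, m = -9/2 is a root, so (2m + 9) divides it; the quotient is 20m^4 + 121m^3 + 1254m^2 - 9m - 756.
Continuing, m = 3/4 is a root, so (4m - 3) is a factor; dividing leaves 5m^3 + 34m^2 + 339m + 252.
Then m = -4/5 is a root, so (5m + 4) is a factor; dividing leaves m^2 + 6m + 63.
The quadratic m^2 + 6m + 63 has discriminant -216 < 0 and is irreducible over ℤ.

(2m + 9)(4m - 3)(5m + 4)(m^2 + 6m + 63)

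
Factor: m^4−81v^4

Difference of squares twice: with A = m and B = 3v, A⁴ − B⁴ = (A² − B²)(A² + B²), and A² − B² factors again.

(m+3v)(m−3v)(m^2+9v^2)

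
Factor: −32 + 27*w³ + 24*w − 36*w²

(3*w − 4)*(9*w² + 8)

Group as (27*w³ + 24*w) + (−36*w² − 32) = 3*w*(9*w² + 8) − 4*(9*w² + 8).
Both groups share the factor (9*w² + 8).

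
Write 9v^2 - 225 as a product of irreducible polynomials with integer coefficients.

9(v + 5)(v - 5)

Pull out the common factor 9; v^2 - 25 is a difference of squares.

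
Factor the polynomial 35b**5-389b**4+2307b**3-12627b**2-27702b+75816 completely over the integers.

Trying the rational-root candidates, b = 12/7 is a root, so (7b-12) is a factor; dividing leaves 5b**4-47b**3+249b**2-1377b-6318.
Next, b = -13/5 is a root, giving the factor (5b+13) and quotient b**3-12b**2+81b-486.
Then b = 9 is a root, so (b-9) is a factor; dividing leaves b**2-3b+54.
The quadratic b**2-3b+54 has discriminant -207 < 0 and is irreducible over ℤ.

(5b+13)(7b-12)(b-9)(b**2-3b+54)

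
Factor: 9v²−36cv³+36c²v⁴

Pull out the common factor 9v², leaving 4c²v²−4cv+1.
Recognize a perfect-square trinomial with the parts 1 and 2cv.

9v²(2cv−1)²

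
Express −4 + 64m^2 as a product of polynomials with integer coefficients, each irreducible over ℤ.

4(4m + 1)(4m − 1)

Pull out the common factor 4; 16m^2 − 1 is a difference of squares.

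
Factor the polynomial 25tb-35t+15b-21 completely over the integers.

(5b-7)(5t+3)

Group as (25tb-35t) + (15b-21) = 5t(5b-7) + 3(5b-7).
Both groups share the factor (5b-7).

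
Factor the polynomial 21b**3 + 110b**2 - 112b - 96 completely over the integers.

(3b - 4)(7b + 4)(b + 6)

Testing divisors of the constant over divisors of the leading coefficient, b = -6 is a root, giving the factor (b + 6) and quotient 21b**2 - 16b - 16.
The remaining quadratic factors as (7b + 4)(3b - 4).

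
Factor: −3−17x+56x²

Need a pair with product 56·(−3) = −168 and sum −17: that's 7 and −24.
Split the middle term: 56x²+7x − 24x−3 = 7x(8x+1) − 3(8x+1).

(7x−3)(8x+1)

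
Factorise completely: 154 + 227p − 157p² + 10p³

By the rational root theorem, p = −1/2 is a root, so (2p + 1) is a factor; dividing leaves 5p² − 81p + 154.
The remaining quadratic factors as (p − 14)(5p − 11).

(2p + 1)(5p − 11)(p − 14)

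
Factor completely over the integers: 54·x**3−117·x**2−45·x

9·x·(2·x−5)·(3·x+1)

Pull out the common factor 9·x, then factor the remaining trinomial.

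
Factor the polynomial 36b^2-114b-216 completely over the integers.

Pull out the common factor 6, then factor the remaining trinomial.

6(2b-9)(3b+4)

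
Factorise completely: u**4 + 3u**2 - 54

Substitute w = u**2 to get a quadratic in w, then factor.
u**2 - 6 is irreducible over ℤ (6 is not a perfect square).
u**2 + 9 is irreducible over ℤ (sum of squares).

(u**2 + 9)(u**2 - 6)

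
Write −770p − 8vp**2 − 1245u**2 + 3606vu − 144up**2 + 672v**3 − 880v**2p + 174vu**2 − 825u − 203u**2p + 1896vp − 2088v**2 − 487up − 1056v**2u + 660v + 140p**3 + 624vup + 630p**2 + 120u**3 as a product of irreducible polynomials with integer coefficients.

Group: 12v(56v**2 − 18vu − 8vp − 174v − 8u**2 + 21up + 83u − 10p**2 − 45p + 55) + (−15u − 14p)(56v**2 − 18vu − 8vp − 174v − 8u**2 + 21up + 83u − 10p**2 − 45p + 55); both groups contain (56v**2 − 18vu − 8vp − 174v − 8u**2 + 21up + 83u − 10p**2 − 45p + 55), so (12v − 15u − 14p) is a factor with cofactor 56v**2 − 18vu − 8vp − 174v − 8u**2 + 21up + 83u − 10p**2 − 45p + 55.
The cofactor groups again: 56v**2 − 18vu − 8vp − 174v − 8u**2 + 21up + 83u − 10p**2 − 45p + 55 = 14v(4v + u − 2p − 11) + (−8u + 5p − 5)(4v + u − 2p − 11); both groups contain (4v + u − 2p − 11), giving (14v − 8u + 5p − 5)(4v + u − 2p − 11).

(12v − 15u − 14p)(4v + u − 2p − 11)(14v − 8u + 5p − 5)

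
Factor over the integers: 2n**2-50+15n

(2n-5)(n+10)

Need a pair with product 2·(-50) = -100 and sum 15: that's 20 and -5.
Split the middle term: 2n**2+20n - 5n-50 = 2n(n+10) - 5(n+10).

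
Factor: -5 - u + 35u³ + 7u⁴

(u + 5)(7u³ - 1)

Group as (7u⁴ - u) + (35u³ - 5) = u(7u³ - 1) + 5(7u³ - 1).
Both groups share the factor (7u³ - 1).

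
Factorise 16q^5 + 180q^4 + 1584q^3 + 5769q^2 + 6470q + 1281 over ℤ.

(2q + 3)(2q + 7)(4q + 1)(q^2 + 6q + 61)

Trying the rational-root candidates, q = -1/4 is a root, giving the factor (4q + 1) and quotient 4q^4 + 44q^3 + 385q^2 + 1346q + 1281.
Next, q = -7/2 is a root, so (2q + 7) divides it; the quotient is 2q^3 + 15q^2 + 140q + 183.
Continuing, q = -3/2 is a root, so (2q + 3) is a factor; dividing leaves q^2 + 6q + 61.
The quadratic q^2 + 6q + 61 has discriminant -208 < 0 and is irreducible over ℤ.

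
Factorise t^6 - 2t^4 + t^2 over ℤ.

t^2(t + 1)^2(t - 1)^2

Pull out the common factor t^2, leaving t^4 - 2t^2 + 1.
Recognize a perfect-square trinomial with the parts 1 and t^2.
-t^2 + 1 is again a difference of squares: (-t + 1)(t + 1).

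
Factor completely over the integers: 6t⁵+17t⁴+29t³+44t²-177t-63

(2t-3)(3t+1)(t+3)(t²+t+7)

By the rational root theorem, t = -3 is a root, so (t+3) divides it; the quotient is 6t⁴-t³+32t²-52t-21.
Continuing, t = -1/3 is a root, giving the factor (3t+1) and quotient 2t³-t²+11t-21.
Continuing, t = 3/2 is a root, giving the factor (2t-3) and quotient t²+t+7.
The quadratic t²+t+7 has discriminant -27 < 0 and is irreducible over ℤ.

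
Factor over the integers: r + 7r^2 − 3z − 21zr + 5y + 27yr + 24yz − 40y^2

−(8y − 7r − 1)(5y − 3z + r)

Group: −5y(8y − 7r − 1) + (3z − r)(8y − 7r − 1); both groups contain (8y − 7r − 1).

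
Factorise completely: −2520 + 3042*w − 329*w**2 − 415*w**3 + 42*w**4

By the rational root theorem, w = 10 is a root, so (w − 10) is a factor; dividing leaves 42*w**3 + 5*w**2 − 279*w + 252.
Next, w = −3 is a root, giving the factor (w + 3) and quotient 42*w**2 − 121*w + 84.
The remaining quadratic factors as (6*w − 7)(7*w − 12).

(6*w − 7)*(7*w − 12)*(w + 3)*(w − 10)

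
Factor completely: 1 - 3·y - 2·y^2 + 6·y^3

(3·y - 1)·(2·y^2 - 1)

Group as (6·y^3 - 3·y) + (-2·y^2 + 1) = 3·y·(2·y^2 - 1) - (2·y^2 - 1).
Both groups share the factor (2·y^2 - 1).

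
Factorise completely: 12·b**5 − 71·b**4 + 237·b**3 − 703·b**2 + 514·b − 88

(3·b − 2)·(4·b − 1)·(b − 4)·(b**2 − b + 11)

By the rational root theorem, b = 2/3 is a root, so (3·b − 2) is a factor; dividing leaves 4·b**4 − 21·b**3 + 65·b**2 − 191·b + 44.
Then b = 4 is a root, giving the factor (b − 4) and quotient 4·b**3 − 5·b**2 + 45·b − 11.
Continuing, b = 1/4 is a root, so (4·b − 1) is a factor; dividing leaves b**2 − b + 11.
The quadratic b**2 − b + 11 has discriminant −43 < 0 and is irreducible over ℤ.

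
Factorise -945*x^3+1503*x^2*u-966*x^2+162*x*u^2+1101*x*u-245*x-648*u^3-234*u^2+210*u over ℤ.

-(9*x-12*u+5)*(7*x-6*u)*(15*x+9*u+7)

Group: 15*x*(-63*x^2+138*x*u-35*x-72*u^2+30*u) + (9*u+7)*(-63*x^2+138*x*u-35*x-72*u^2+30*u); both groups contain (-63*x^2+138*x*u-35*x-72*u^2+30*u), so (15*x+9*u+7) is a factor with cofactor -63*x^2+138*x*u-35*x-72*u^2+30*u.
The cofactor groups again: -63*x^2+138*x*u-35*x-72*u^2+30*u = -7*x*(9*x-12*u+5) + 6*u*(9*x-12*u+5); both groups contain (9*x-12*u+5), giving -(7*x-6*u)*(9*x-12*u+5).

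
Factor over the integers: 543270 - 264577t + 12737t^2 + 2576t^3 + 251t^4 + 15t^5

Testing divisors of the constant over divisors of the leading coefficient, t = -15 is a root, so (t + 15) divides it; the quotient is 15t^4 + 26t^3 + 2186t^2 - 20053t + 36218.
Next, t = 14/3 is a root, so (3t - 14) is a factor; dividing leaves 5t^3 + 32t^2 + 878t - 2587.
Continuing, t = 13/5 is a root, giving the factor (5t - 13) and quotient t^2 + 9t + 199.
The quadratic t^2 + 9t + 199 has discriminant -715 < 0 and is irreducible over ℤ.

(3t - 14)(5t - 13)(t + 15)(t^2 + 9t + 199)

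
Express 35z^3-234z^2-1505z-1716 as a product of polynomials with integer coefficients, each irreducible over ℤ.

Trying the rational-root candidates, z = -13/5 is a root, so (5z+13) divides it; the quotient is 7z^2-65z-132.
The remaining quadratic factors as (z-11)(7z+12).

(5z+13)(7z+12)(z-11)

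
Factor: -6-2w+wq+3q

Group as (wq-2w) + (3q-6) = w(q-2) + 3(q-2).
Both groups share the factor (q-2).

(q-2)(w+3)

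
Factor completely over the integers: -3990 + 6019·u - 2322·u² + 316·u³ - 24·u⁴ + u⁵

By the rational root theorem, u = 3 is a root, so (u - 3) divides it; the quotient is u⁴ - 21·u³ + 253·u² - 1563·u + 1330.
Then u = 1 is a root, so (u - 1) divides it; the quotient is u³ - 20·u² + 233·u - 1330.
Continuing, u = 10 is a root, so (u - 10) is a factor; dividing leaves u² - 10·u + 133.
The quadratic u² - 10·u + 133 has discriminant -432 < 0 and is irreducible over ℤ.

(u - 1)·(u - 10)·(u - 3)·(u² - 10·u + 133)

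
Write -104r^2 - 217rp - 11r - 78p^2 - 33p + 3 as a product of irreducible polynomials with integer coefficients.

Group: -8r(13r + 6p + 3) + (-13p + 1)(13r + 6p + 3); both groups contain (13r + 6p + 3).

-(8r + 13p - 1)(13r + 6p + 3)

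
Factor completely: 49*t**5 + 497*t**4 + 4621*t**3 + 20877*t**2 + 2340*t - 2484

Trying the rational-root candidates, t = 2/7 is a root, giving the factor (7*t - 2) and quotient 7*t**4 + 73*t**3 + 681*t**2 + 3177*t + 1242.
Continuing, t = -3/7 is a root, so (7*t + 3) is a factor; dividing leaves t**3 + 10*t**2 + 93*t + 414.
Continuing, t = -6 is a root, giving the factor (t + 6) and quotient t**2 + 4*t + 69.
The quadratic t**2 + 4*t + 69 has discriminant -260 < 0 and is irreducible over ℤ.

(7*t + 3)*(7*t - 2)*(t + 6)*(t**2 + 4*t + 69)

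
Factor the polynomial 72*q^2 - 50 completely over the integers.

Every term has a factor of 2. Then 36*q^2 - 25 = (6*q)² − (5)².

2*(6*q + 5)*(6*q - 5)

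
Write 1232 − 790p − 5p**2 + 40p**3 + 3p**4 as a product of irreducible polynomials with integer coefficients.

By the rational root theorem, p = −7 is a root, so (p + 7) divides it; the quotient is 3p**3 + 19p**2 − 138p + 176.
Next, p = −11 is a root, so (p + 11) is a factor; dividing leaves 3p**2 − 14p + 16.
The remaining quadratic factors as (3p − 8)(p − 2).

(3p − 8)(p + 11)(p + 7)(p − 2)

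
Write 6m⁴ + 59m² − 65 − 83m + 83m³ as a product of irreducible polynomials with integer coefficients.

Among the possible rational roots, m = −1 is a root, giving the factor (m + 1) and quotient 6m³ + 77m² − 18m − 65.
Continuing, m = 1 is a root, giving the factor (m − 1) and quotient 6m² + 83m + 65.
The remaining quadratic factors as (m + 13)(6m + 5).

(6m + 5)(m + 1)(m + 13)(m − 1)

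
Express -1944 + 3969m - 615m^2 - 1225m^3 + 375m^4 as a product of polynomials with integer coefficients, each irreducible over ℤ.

Among the possible rational roots, m = 8/3 is a root, giving the factor (3m - 8) and quotient 125m^3 - 75m^2 - 405m + 243.
Next, m = 3/5 is a root, so (5m - 3) is a factor; dividing leaves 25m^2 - 81.
The remaining quadratic factors as (5m - 9)(5m + 9).

(3m - 8)(5m + 9)(5m - 3)(5m - 9)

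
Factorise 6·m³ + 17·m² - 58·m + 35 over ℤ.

Testing divisors of the constant over divisors of the leading coefficient, m = 1 is a root, so (m - 1) divides it; the quotient is 6·m² + 23·m - 35.
The remaining quadratic factors as (m + 5)(6·m - 7).

(6·m - 7)·(m + 5)·(m - 1)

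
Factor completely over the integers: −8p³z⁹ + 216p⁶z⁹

8p³z⁹(3p − 1)(9p² + 3p + 1)

Pull out the common factor 8p³z⁹, leaving 27p³ − 1.
Recognize a difference of cubes with the parts 3p and 1.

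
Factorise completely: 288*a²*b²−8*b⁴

8*b²*(6*a+b)*(6*a−b)

Every term has a factor of 8*b². Then 36*a²−b² = (6*a)² − (b)².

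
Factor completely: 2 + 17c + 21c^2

(3c + 2)(7c + 1)

Need a pair with product 21·2 = 42 and sum 17: that's 3 and 14.
Split the middle term: 21c^2 + 3c + 14c + 2 = 3c(7c + 1) + 2(7c + 1).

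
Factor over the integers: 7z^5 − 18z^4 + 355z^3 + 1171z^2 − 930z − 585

By the rational root theorem, z = −3/7 is a root, so (7z + 3) divides it; the quotient is z^4 − 3z^3 + 52z^2 + 145z − 195.
Then z = −3 is a root, giving the factor (z + 3) and quotient z^3 − 6z^2 + 70z − 65.
Then z = 1 is a root, so (z − 1) divides it; the quotient is z^2 − 5z + 65.
The quadratic z^2 − 5z + 65 has discriminant −235 < 0 and is irreducible over ℤ.

(7z + 3)(z + 3)(z − 1)(z^2 − 5z + 65)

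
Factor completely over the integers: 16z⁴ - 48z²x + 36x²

4(2z² - 3x)²

Every term has a factor of 4; factoring it out leaves 4z⁴ - 12z²x + 9x².
Recognize a perfect-square trinomial with the parts 2z² and 3x.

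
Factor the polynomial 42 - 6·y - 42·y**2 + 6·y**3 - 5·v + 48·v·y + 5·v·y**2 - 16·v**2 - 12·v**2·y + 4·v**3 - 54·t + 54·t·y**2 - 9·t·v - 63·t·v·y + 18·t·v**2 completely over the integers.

Group: 2·v·(9·t·v - 18·t·y - 18·t + 2·v**2 - 3·v·y - 11·v - 2·y**2 + 12·y + 14) + (-3·y + 3)·(9·t·v - 18·t·y - 18·t + 2·v**2 - 3·v·y - 11·v - 2·y**2 + 12·y + 14); both groups contain (9·t·v - 18·t·y - 18·t + 2·v**2 - 3·v·y - 11·v - 2·y**2 + 12·y + 14), so (2·v - 3·y + 3) is a factor with cofactor 9·t·v - 18·t·y - 18·t + 2·v**2 - 3·v·y - 11·v - 2·y**2 + 12·y + 14.
The cofactor groups again: 9·t·v - 18·t·y - 18·t + 2·v**2 - 3·v·y - 11·v - 2·y**2 + 12·y + 14 = v·(9·t + 2·v + y - 7) + (-2·y - 2)·(9·t + 2·v + y - 7); both groups contain (9·t + 2·v + y - 7), giving (v - 2·y - 2)·(9·t + 2·v + y - 7).

(2·v - 3·y + 3)·(9·t + 2·v + y - 7)·(v - 2·y - 2)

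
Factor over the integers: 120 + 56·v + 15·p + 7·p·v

(7·v + 15)·(p + 8)

Group as (7·p·v + 15·p) + (56·v + 120) = p·(7·v + 15) + 8·(7·v + 15).
Both groups share the factor (7·v + 15).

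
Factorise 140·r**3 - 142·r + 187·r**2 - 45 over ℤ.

Among the possible rational roots, r = 5/7 is a root, so (7·r - 5) is a factor; dividing leaves 20·r**2 + 41·r + 9.
The remaining quadratic factors as (5·r + 9)(4·r + 1).

(4·r + 1)·(5·r + 9)·(7·r - 5)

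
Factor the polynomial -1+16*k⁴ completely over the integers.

Difference of squares twice: with A = 2*k and B = 1, A⁴ − B⁴ = (A² − B²)(A² + B²), and A² − B² factors again.

(2*k+1)*(2*k-1)*(4*k²+1)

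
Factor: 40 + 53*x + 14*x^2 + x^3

(x + 1)*(x + 5)*(x + 8)

Testing divisors of the constant over divisors of the leading coefficient, x = −8 is a root, giving the factor (x + 8) and quotient x^2 + 6*x + 5.
The remaining quadratic factors as (x + 5)(x + 1).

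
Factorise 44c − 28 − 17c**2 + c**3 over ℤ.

(c − 1)(c − 14)(c − 2)

By the rational root theorem, c = 1 is a root, giving the factor (c − 1) and quotient c**2 − 16c + 28.
The remaining quadratic factors as (c − 2)(c − 14).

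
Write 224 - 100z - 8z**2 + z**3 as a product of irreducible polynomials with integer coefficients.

By the rational root theorem, z = 14 is a root, so (z - 14) divides it; the quotient is z**2 + 6z - 16.
The remaining quadratic factors as (z + 8)(z - 2).

(z + 8)(z - 14)(z - 2)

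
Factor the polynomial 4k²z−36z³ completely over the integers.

Every term has a factor of 4z. Then k²−9z² = (k)² − (3z)².

4z(k+3z)(k−3z)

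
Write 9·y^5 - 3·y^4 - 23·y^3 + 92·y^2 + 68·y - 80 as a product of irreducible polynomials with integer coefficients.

(3·y + 4)·(3·y - 2)·(y + 2)·(y^2 - 3·y + 5)

By the rational root theorem, y = -4/3 is a root, giving the factor (3·y + 4) and quotient 3·y^4 - 5·y^3 - y^2 + 32·y - 20.
Then y = 2/3 is a root, so (3·y - 2) divides it; the quotient is y^3 - y^2 - y + 10.
Then y = -2 is a root, so (y + 2) is a factor; dividing leaves y^2 - 3·y + 5.
The quadratic y^2 - 3·y + 5 has discriminant -11 < 0 and is irreducible over ℤ.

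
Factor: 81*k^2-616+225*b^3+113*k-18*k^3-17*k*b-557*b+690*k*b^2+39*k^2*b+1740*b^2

-(2*k-15*b-7)*(3*k+15*b-11)*(3*k+b+8)

Group: 3*k*(-6*k^2+15*k*b+43*k+225*b^2-60*b-77) + (b+8)*(-6*k^2+15*k*b+43*k+225*b^2-60*b-77); both groups contain (-6*k^2+15*k*b+43*k+225*b^2-60*b-77), so (3*k+b+8) is a factor with cofactor -6*k^2+15*k*b+43*k+225*b^2-60*b-77.
The cofactor groups again: -6*k^2+15*k*b+43*k+225*b^2-60*b-77 = -3*k*(2*k-15*b-7) + (-15*b+11)*(2*k-15*b-7); both groups contain (2*k-15*b-7), giving -(3*k+15*b-11)*(2*k-15*b-7).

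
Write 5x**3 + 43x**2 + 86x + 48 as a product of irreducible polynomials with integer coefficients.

(5x + 8)(x + 1)(x + 6)

By the rational root theorem, x = -8/5 is a root, giving the factor (5x + 8) and quotient x**2 + 7x + 6.
The remaining quadratic factors as (x + 6)(x + 1).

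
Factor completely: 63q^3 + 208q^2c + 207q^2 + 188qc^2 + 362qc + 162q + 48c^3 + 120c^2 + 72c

(q + 2c + 2)(9q + 4c)(7q + 6c + 9)

Group: 9q(7q^2 + 20qc + 23q + 12c^2 + 30c + 18) + 4c(7q^2 + 20qc + 23q + 12c^2 + 30c + 18); both groups contain (7q^2 + 20qc + 23q + 12c^2 + 30c + 18), so (9q + 4c) is a factor with cofactor 7q^2 + 20qc + 23q + 12c^2 + 30c + 18.
The cofactor groups again: 7q^2 + 20qc + 23q + 12c^2 + 30c + 18 = 7q(q + 2c + 2) + (6c + 9)(q + 2c + 2); both groups contain (q + 2c + 2), giving (7q + 6c + 9)(q + 2c + 2).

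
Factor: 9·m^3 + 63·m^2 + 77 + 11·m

Group as (9·m^3 + 11·m) + (63·m^2 + 77) = m·(9·m^2 + 11) + 7·(9·m^2 + 11).
Both groups share the factor (9·m^2 + 11).

(m + 7)·(9·m^2 + 11)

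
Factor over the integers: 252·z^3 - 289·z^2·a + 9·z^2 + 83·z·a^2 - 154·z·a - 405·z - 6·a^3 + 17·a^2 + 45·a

(7·z - 2·a + 9)·(4·z - 3·a - 5)·(9·z - a)

Group: 7·z·(36·z^2 - 31·z·a - 45·z + 3·a^2 + 5·a) + (-2·a + 9)·(36·z^2 - 31·z·a - 45·z + 3·a^2 + 5·a); both groups contain (36·z^2 - 31·z·a - 45·z + 3·a^2 + 5·a), so (7·z - 2·a + 9) is a factor with cofactor 36·z^2 - 31·z·a - 45·z + 3·a^2 + 5·a.
The cofactor groups again: 36·z^2 - 31·z·a - 45·z + 3·a^2 + 5·a = 4·z·(9·z - a) + (-3·a - 5)·(9·z - a); both groups contain (9·z - a), giving (4·z - 3·a - 5)·(9·z - a).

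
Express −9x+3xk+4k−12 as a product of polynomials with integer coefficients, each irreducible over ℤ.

Group as (3xk−9x) + (4k−12) = 3x(k−3) + 4(k−3).
Both groups share the factor (k−3).

(3x+4)(k−3)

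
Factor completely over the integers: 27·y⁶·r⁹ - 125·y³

Pull out the common factor y³, leaving 27·y³·r⁹ - 125.
Recognize a difference of cubes with the parts 3·y·r³ and 5.

y³·(3·y·r³ - 5)·(9·y²·r⁶ + 15·y·r³ + 25)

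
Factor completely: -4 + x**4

Substitute u = x**2 to get a quadratic in u, then factor.
x**2 - 2 is irreducible over ℤ (2 is not a perfect square).
x**2 + 2 is irreducible over ℤ (always positive, so no real roots).

(x**2 + 2)(x**2 - 2)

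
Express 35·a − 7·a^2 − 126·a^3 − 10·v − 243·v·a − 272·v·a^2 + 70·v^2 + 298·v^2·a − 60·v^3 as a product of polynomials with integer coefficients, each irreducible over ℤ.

Group: 2·v·(−30·v^2 + 44·v·a + 35·v + 18·a^2 + a − 5) − 7·a·(−30·v^2 + 44·v·a + 35·v + 18·a^2 + a − 5); both groups contain (−30·v^2 + 44·v·a + 35·v + 18·a^2 + a − 5), so (2·v − 7·a) is a factor with cofactor −30·v^2 + 44·v·a + 35·v + 18·a^2 + a − 5.
The cofactor groups again: −30·v^2 + 44·v·a + 35·v + 18·a^2 + a − 5 = −5·v·(6·v + 2·a − 1) + (9·a + 5)·(6·v + 2·a − 1); both groups contain (6·v + 2·a − 1), giving −(5·v − 9·a − 5)·(6·v + 2·a − 1).

−(2·v − 7·a)·(5·v − 9·a − 5)·(6·v + 2·a − 1)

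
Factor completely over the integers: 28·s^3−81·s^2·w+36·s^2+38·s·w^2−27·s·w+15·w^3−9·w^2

Group: 4·s·(7·s^2−22·s·w+9·s+15·w^2−9·w) + w·(7·s^2−22·s·w+9·s+15·w^2−9·w); both groups contain (7·s^2−22·s·w+9·s+15·w^2−9·w), so (4·s+w) is a factor with cofactor 7·s^2−22·s·w+9·s+15·w^2−9·w.
The cofactor groups again: 7·s^2−22·s·w+9·s+15·w^2−9·w = 7·s·(s−w) + (−15·w+9)·(s−w); both groups contain (s−w), giving (7·s−15·w+9)·(s−w).

(4·s+w)·(7·s−15·w+9)·(s−w)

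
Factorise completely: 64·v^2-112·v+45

(8·v-5)·(8·v-9)

Need a pair with product 64·45 = 2880 and sum -112: that's -40 and -72.
Split the middle term: 64·v^2-40·v - 72·v+45 = 8·v·(8·v-5) - 9·(8·v-5).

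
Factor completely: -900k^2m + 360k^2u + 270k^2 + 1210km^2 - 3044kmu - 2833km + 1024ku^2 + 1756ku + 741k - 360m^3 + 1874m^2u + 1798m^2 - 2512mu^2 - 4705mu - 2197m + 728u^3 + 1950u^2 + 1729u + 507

Group: 10m(-90k^2 + 121km - 256ku - 247k - 36m^2 + 173mu + 169m - 182u^2 - 351u - 169) + (-4u - 3)(-90k^2 + 121km - 256ku - 247k - 36m^2 + 173mu + 169m - 182u^2 - 351u - 169); both groups contain (-90k^2 + 121km - 256ku - 247k - 36m^2 + 173mu + 169m - 182u^2 - 351u - 169), so (10m - 4u - 3) is a factor with cofactor -90k^2 + 121km - 256ku - 247k - 36m^2 + 173mu + 169m - 182u^2 - 351u - 169.
The cofactor groups again: -90k^2 + 121km - 256ku - 247k - 36m^2 + 173mu + 169m - 182u^2 - 351u - 169 = -10k(9k - 4m + 13u + 13) + (9m - 14u - 13)(9k - 4m + 13u + 13); both groups contain (9k - 4m + 13u + 13), giving -(10k - 9m + 14u + 13)(9k - 4m + 13u + 13).

-(10k - 9m + 14u + 13)(10m - 4u - 3)(9k - 4m + 13u + 13)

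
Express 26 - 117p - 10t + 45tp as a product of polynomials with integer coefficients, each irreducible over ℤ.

(5t - 13)(9p - 2)

Group as (45tp - 10t) + (-117p + 26) = 5t(9p - 2) - 13(9p - 2).
Both groups share the factor (9p - 2).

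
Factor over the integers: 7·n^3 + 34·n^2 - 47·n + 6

Among the possible rational roots, n = -6 is a root, giving the factor (n + 6) and quotient 7·n^2 - 8·n + 1.
The remaining quadratic factors as (7·n - 1)(n - 1).

(7·n - 1)·(n + 6)·(n - 1)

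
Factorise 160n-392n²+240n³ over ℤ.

Pull out the common factor 8n, then factor the remaining trinomial.

8n(5n-4)(6n-5)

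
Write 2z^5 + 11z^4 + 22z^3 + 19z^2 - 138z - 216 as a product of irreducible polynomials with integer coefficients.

(2z + 3)(z + 4)(z - 2)(z^2 + 2z + 9)

By the rational root theorem, z = -4 is a root, giving the factor (z + 4) and quotient 2z^4 + 3z^3 + 10z^2 - 21z - 54.
Continuing, z = -3/2 is a root, so (2z + 3) is a factor; dividing leaves z^3 + 5z - 18.
Next, z = 2 is a root, so (z - 2) is a factor; dividing leaves z^2 + 2z + 9.
The quadratic z^2 + 2z + 9 has discriminant -32 < 0 and is irreducible over ℤ.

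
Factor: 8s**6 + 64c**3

Factor out 8 first: what remains is s**6 + 8c**3.
Recognize a sum of cubes with the parts s**2 and 2c.

8(s**2 + 2c)(s**4 - 2s**2c + 4c**2)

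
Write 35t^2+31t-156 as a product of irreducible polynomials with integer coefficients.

(5t+13)(7t-12)

Need a pair with product 35·(-156) = -5460 and sum 31: that's -60 and 91.
Split the middle term: 35t^2-60t + 91t-156 = 5t(7t-12) + 13(7t-12).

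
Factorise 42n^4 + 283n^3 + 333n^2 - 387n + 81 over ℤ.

(2n + 9)(3n - 1)(7n - 3)(n + 3)

Testing divisors of the constant over divisors of the leading coefficient, n = 1/3 is a root, so (3n - 1) is a factor; dividing leaves 14n^3 + 99n^2 + 144n - 81.
Then n = 3/7 is a root, so (7n - 3) divides it; the quotient is 2n^2 + 15n + 27.
The remaining quadratic factors as (2n + 9)(n + 3).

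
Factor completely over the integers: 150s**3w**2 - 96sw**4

Pull out the common factor 6sw**2; 25s**2 - 16w**2 is a difference of squares.

6sw**2(5s + 4w)(5s - 4w)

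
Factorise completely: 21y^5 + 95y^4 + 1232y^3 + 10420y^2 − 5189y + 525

(3y − 1)(7y − 1)(y + 7)(y^2 − 2y + 75)

Among the possible rational roots, y = 1/3 is a root, so (3y − 1) is a factor; dividing leaves 7y^4 + 34y^3 + 422y^2 + 3614y − 525.
Continuing, y = 1/7 is a root, so (7y − 1) is a factor; dividing leaves y^3 + 5y^2 + 61y + 525.
Next, y = −7 is a root, so (y + 7) divides it; the quotient is y^2 − 2y + 75.
The quadratic y^2 − 2y + 75 has discriminant −296 < 0 and is irreducible over ℤ.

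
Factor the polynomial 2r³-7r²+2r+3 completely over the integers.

By the rational root theorem, r = 1 is a root, giving the factor (r-1) and quotient 2r²-5r-3.
The remaining quadratic factors as (r-3)(2r+1).

(2r+1)(r-1)(r-3)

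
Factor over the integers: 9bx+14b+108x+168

Group as (9bx+14b) + (108x+168) = b(9x+14) + 12(9x+14).
Both groups share the factor (9x+14).

(9x+14)(b+12)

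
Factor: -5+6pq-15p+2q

Group as (6pq-15p) + (2q-5) = 3p(2q-5) + (2q-5).
Both groups share the factor (2q-5).

(2q-5)(3p+1)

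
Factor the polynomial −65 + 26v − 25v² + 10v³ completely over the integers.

(2v − 5)(5v² + 13)

Group as (10v³ + 26v) + (−25v² − 65) = 2v(5v² + 13) − 5(5v² + 13).
Both groups share the factor (5v² + 13).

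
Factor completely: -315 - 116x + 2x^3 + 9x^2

(2x + 5)(x + 9)(x - 7)

Trying the rational-root candidates, x = -9 is a root, so (x + 9) divides it; the quotient is 2x^2 - 9x - 35.
The remaining quadratic factors as (x - 7)(2x + 5).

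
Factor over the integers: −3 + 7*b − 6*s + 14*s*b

(2*s + 1)*(7*b − 3)

Group as (14*s*b − 6*s) + (7*b − 3) = 2*s*(7*b − 3) + (7*b − 3).
Both groups share the factor (7*b − 3).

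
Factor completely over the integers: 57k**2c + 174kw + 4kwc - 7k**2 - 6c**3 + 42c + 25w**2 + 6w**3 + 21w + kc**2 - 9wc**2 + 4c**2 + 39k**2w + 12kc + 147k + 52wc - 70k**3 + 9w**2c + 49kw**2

Group: 7k(-10k**2 + 7kw + 11kc - k + 6w**2 - 3wc + 25w - 3c**2 + 2c + 21) + (w + 2c)(-10k**2 + 7kw + 11kc - k + 6w**2 - 3wc + 25w - 3c**2 + 2c + 21); both groups contain (-10k**2 + 7kw + 11kc - k + 6w**2 - 3wc + 25w - 3c**2 + 2c + 21), so (7k + w + 2c) is a factor with cofactor -10k**2 + 7kw + 11kc - k + 6w**2 - 3wc + 25w - 3c**2 + 2c + 21.
The cofactor groups again: -10k**2 + 7kw + 11kc - k + 6w**2 - 3wc + 25w - 3c**2 + 2c + 21 = -5k(2k + w - c + 3) + (6w + 3c + 7)(2k + w - c + 3); both groups contain (2k + w - c + 3), giving -(5k - 6w - 3c - 7)(2k + w - c + 3).

-(5k - 6w - 3c - 7)(2k + w - c + 3)(7k + w + 2c)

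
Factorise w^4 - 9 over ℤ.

Substitute u = w^2 to get a quadratic in u, then factor.
w^2 + 3 is irreducible over ℤ (always positive, so no real roots).
w^2 - 3 is irreducible over ℤ (3 is not a perfect square).

(w^2 + 3)(w^2 - 3)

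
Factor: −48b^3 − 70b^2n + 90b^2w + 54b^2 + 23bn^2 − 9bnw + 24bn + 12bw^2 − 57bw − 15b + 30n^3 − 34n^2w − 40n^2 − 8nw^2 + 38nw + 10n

Group: 2b(−24b^2 + bn − 3bw + 15b + 10n^2 + 2nw − 10n) + (3n − 4w − 1)(−24b^2 + bn − 3bw + 15b + 10n^2 + 2nw − 10n); both groups contain (−24b^2 + bn − 3bw + 15b + 10n^2 + 2nw − 10n), so (2b + 3n − 4w − 1) is a factor with cofactor −24b^2 + bn − 3bw + 15b + 10n^2 + 2nw − 10n.
The cofactor groups again: −24b^2 + bn − 3bw + 15b + 10n^2 + 2nw − 10n = −8b(3b − 2n) + (−5n − w + 5)(3b − 2n); both groups contain (3b − 2n), giving −(8b + 5n + w − 5)(3b − 2n).

−(2b + 3n − 4w − 1)(3b − 2n)(8b + 5n + w − 5)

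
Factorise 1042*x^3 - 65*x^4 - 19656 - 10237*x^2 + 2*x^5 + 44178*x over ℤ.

Among the possible rational roots, x = 13 is a root, so (x - 13) divides it; the quotient is 2*x^4 - 39*x^3 + 535*x^2 - 3282*x + 1512.
Then x = 1/2 is a root, so (2*x - 1) is a factor; dividing leaves x^3 - 19*x^2 + 258*x - 1512.
Then x = 9 is a root, so (x - 9) divides it; the quotient is x^2 - 10*x + 168.
The quadratic x^2 - 10*x + 168 has discriminant -572 < 0 and is irreducible over ℤ.

(2*x - 1)*(x - 13)*(x - 9)*(x^2 - 10*x + 168)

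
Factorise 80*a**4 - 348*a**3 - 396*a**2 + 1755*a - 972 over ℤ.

(2*a - 3)*(2*a - 9)*(4*a - 3)*(5*a + 12)

Trying the rational-root candidates, a = 3/2 is a root, giving the factor (2*a - 3) and quotient 40*a**3 - 114*a**2 - 369*a + 324.
Continuing, a = 3/4 is a root, so (4*a - 3) divides it; the quotient is 10*a**2 - 21*a - 108.
The remaining quadratic factors as (2*a - 9)(5*a + 12).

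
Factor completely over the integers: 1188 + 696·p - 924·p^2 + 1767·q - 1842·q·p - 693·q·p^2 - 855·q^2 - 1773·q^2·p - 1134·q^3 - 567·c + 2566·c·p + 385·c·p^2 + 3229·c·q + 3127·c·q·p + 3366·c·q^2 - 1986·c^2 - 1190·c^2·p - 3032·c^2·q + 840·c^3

Group: 12·c·(70·c^2 - 171·c·q - 35·c·p - 113·c + 81·q^2 + 63·q·p + 9·q + 84·p - 132) + (-14·q - 11·p - 9)·(70·c^2 - 171·c·q - 35·c·p - 113·c + 81·q^2 + 63·q·p + 9·q + 84·p - 132); both groups contain (70·c^2 - 171·c·q - 35·c·p - 113·c + 81·q^2 + 63·q·p + 9·q + 84·p - 132), so (12·c - 14·q - 11·p - 9) is a factor with cofactor 70·c^2 - 171·c·q - 35·c·p - 113·c + 81·q^2 + 63·q·p + 9·q + 84·p - 132.
The cofactor groups again: 70·c^2 - 171·c·q - 35·c·p - 113·c + 81·q^2 + 63·q·p + 9·q + 84·p - 132 = 5·c·(14·c - 9·q - 7·p + 11) + (-9·q - 12)·(14·c - 9·q - 7·p + 11); both groups contain (14·c - 9·q - 7·p + 11), giving (5·c - 9·q - 12)·(14·c - 9·q - 7·p + 11).

(12·c - 14·q - 11·p - 9)·(14·c - 9·q - 7·p + 11)·(5·c - 9·q - 12)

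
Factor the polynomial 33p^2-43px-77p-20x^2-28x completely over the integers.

Group: 3p(11p+4x) + (-5x-7)(11p+4x); both groups contain (11p+4x).

(11p+4x)(3p-5x-7)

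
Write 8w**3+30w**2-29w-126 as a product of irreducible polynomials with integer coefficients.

Among the possible rational roots, w = -9/4 is a root, giving the factor (4w+9) and quotient 2w**2+3w-14.
The remaining quadratic factors as (2w+7)(w-2).

(2w+7)(4w+9)(w-2)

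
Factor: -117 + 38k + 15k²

(3k + 13)(5k - 9)

Need a pair with product 15·(-117) = -1755 and sum 38: that's -27 and 65.
Split the middle term: 15k² - 27k + 65k - 117 = 3k(5k - 9) + 13(5k - 9).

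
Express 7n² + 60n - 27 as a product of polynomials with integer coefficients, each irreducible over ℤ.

Need a pair with product 7·(-27) = -189 and sum 60: that's -3 and 63.
Split the middle term: 7n² - 3n + 63n - 27 = n(7n - 3) + 9(7n - 3).

(7n - 3)(n + 9)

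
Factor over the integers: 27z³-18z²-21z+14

Group as (27z³-21z) + (-18z²+14) = 3z(9z²-7) - 2(9z²-7).
Both groups share the factor (9z²-7).

(3z-2)(9z²-7)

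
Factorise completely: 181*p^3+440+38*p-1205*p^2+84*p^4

(3*p-2)*(4*p-11)*(7*p+4)*(p+5)

Among the possible rational roots, p = -4/7 is a root, so (7*p+4) is a factor; dividing leaves 12*p^3+19*p^2-183*p+110.
Continuing, p = -5 is a root, giving the factor (p+5) and quotient 12*p^2-41*p+22.
The remaining quadratic factors as (3*p-2)(4*p-11).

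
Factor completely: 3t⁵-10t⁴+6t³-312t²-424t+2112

Among the possible rational roots, t = 6 is a root, so (t-6) divides it; the quotient is 3t⁴+8t³+54t²+12t-352.
Next, t = 2 is a root, giving the factor (t-2) and quotient 3t³+14t²+82t+176.
Next, t = -8/3 is a root, giving the factor (3t+8) and quotient t²+2t+22.
The quadratic t²+2t+22 has discriminant -84 < 0 and is irreducible over ℤ.

(3t+8)(t-2)(t-6)(t²+2t+22)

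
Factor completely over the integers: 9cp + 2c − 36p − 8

(9p + 2)(c − 4)

Group as (9cp + 2c) + (−36p − 8) = c(9p + 2) − 4(9p + 2).
Both groups share the factor (9p + 2).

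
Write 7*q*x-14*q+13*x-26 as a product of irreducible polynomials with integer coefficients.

(7*q+13)*(x-2)

Group as (7*q*x-14*q) + (13*x-26) = 7*q*(x-2) + 13*(x-2).
Both groups share the factor (x-2).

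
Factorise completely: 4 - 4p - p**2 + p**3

(p + 2)(p - 1)(p - 2)

Among the possible rational roots, p = -2 is a root, giving the factor (p + 2) and quotient p**2 - 3p + 2.
The remaining quadratic factors as (p - 1)(p - 2).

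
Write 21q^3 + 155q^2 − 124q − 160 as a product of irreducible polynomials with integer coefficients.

(3q − 4)(7q + 5)(q + 8)

Testing divisors of the constant over divisors of the leading coefficient, q = 4/3 is a root, so (3q − 4) is a factor; dividing leaves 7q^2 + 61q + 40.
The remaining quadratic factors as (7q + 5)(q + 8).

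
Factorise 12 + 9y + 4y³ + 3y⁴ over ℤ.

(3y + 4)(y³ + 3)

Group as (3y⁴ + 9y) + (4y³ + 12) = 3y(y³ + 3) + 4(y³ + 3).
Both groups share the factor (y³ + 3).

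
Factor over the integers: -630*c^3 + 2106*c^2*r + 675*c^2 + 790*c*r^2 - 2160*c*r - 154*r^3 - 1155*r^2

Group: 14*c*(-45*c^2 + 144*c*r + 77*r^2) + (-2*r - 15)*(-45*c^2 + 144*c*r + 77*r^2); both groups contain (-45*c^2 + 144*c*r + 77*r^2), so (14*c - 2*r - 15) is a factor with cofactor -45*c^2 + 144*c*r + 77*r^2.
The cofactor groups again: -45*c^2 + 144*c*r + 77*r^2 = -3*c*(15*c + 7*r) + 11*r*(15*c + 7*r); both groups contain (15*c + 7*r), giving -(3*c - 11*r)*(15*c + 7*r).

-(14*c - 2*r - 15)*(15*c + 7*r)*(3*c - 11*r)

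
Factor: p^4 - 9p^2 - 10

(p^2 + 1)(p^2 - 10)

Substitute u = p^2 to get a quadratic in u, then factor.
p^2 - 10 is irreducible over ℤ (10 is not a perfect square).
p^2 + 1 is irreducible over ℤ (sum of squares).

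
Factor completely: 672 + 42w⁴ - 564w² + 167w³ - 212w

(6w - 7)(7w + 8)(w + 6)(w - 2)

Among the possible rational roots, w = -6 is a root, so (w + 6) is a factor; dividing leaves 42w³ - 85w² - 54w + 112.
Continuing, w = 7/6 is a root, so (6w - 7) is a factor; dividing leaves 7w² - 6w - 16.
The remaining quadratic factors as (7w + 8)(w - 2).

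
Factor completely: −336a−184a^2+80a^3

Pull out the common factor 8a, then factor the remaining trinomial.

8a(2a−7)(5a+6)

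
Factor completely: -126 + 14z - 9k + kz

(k + 14)(z - 9)

Group as (kz - 9k) + (14z - 126) = k(z - 9) + 14(z - 9).
Both groups share the factor (z - 9).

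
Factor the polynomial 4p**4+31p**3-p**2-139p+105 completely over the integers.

By the rational root theorem, p = 5/4 is a root, so (4p-5) divides it; the quotient is p**3+9p**2+11p-21.
Then p = -7 is a root, so (p+7) divides it; the quotient is p**2+2p-3.
The remaining quadratic factors as (p+3)(p-1).

(4p-5)(p+3)(p+7)(p-1)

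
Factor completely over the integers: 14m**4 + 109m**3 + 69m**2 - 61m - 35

Trying the rational-root candidates, m = -7 is a root, so (m + 7) divides it; the quotient is 14m**3 + 11m**2 - 8m - 5.
Continuing, m = 5/7 is a root, giving the factor (7m - 5) and quotient 2m**2 + 3m + 1.
The remaining quadratic factors as (m + 1)(2m + 1).

(2m + 1)(7m - 5)(m + 1)(m + 7)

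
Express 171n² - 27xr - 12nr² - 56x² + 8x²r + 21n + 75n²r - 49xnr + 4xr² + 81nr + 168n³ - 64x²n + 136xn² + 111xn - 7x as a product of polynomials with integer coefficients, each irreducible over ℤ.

-(x - 3n)(8x + 7n + 4r + 1)(8n - r + 7)

Group: 8n(-8x² + 17xn - 4xr - x + 21n² + 12nr + 3n) + (-r + 7)(-8x² + 17xn - 4xr - x + 21n² + 12nr + 3n); both groups contain (-8x² + 17xn - 4xr - x + 21n² + 12nr + 3n), so (8n - r + 7) is a factor with cofactor -8x² + 17xn - 4xr - x + 21n² + 12nr + 3n.
The cofactor groups again: -8x² + 17xn - 4xr - x + 21n² + 12nr + 3n = -x(8x + 7n + 4r + 1) + 3n(8x + 7n + 4r + 1); both groups contain (8x + 7n + 4r + 1), giving -(x - 3n)(8x + 7n + 4r + 1).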